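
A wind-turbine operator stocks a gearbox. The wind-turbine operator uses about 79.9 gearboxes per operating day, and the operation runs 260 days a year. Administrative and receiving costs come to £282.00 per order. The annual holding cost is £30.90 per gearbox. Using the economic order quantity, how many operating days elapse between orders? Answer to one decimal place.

T ≈ 7.7 days

Annual demand D = 79.9 × 260 = 20,774.
EOQ = √(2DS/H) = √(2 × 20,774 × 282 / 30.9) ≈ 615.77.
Cycle time = Q*/D × 260 = 615.77 / 20,774 × 260 ≈ 7.707 days.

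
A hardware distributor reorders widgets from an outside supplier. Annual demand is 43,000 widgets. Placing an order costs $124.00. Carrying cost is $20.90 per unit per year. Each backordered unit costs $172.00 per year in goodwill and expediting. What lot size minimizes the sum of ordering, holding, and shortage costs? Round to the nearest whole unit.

With planned backorders, Q* = √(2DS/H) · √((H+B)/B).
√(2DS/H) = √(2 × 43,000 × 124 / 20.9) = 714.310.
√((H+B)/B) = √((20.9+172)/172) = 1.0590.
Q* ≈ 756.465.

Q* ≈ 756 widgets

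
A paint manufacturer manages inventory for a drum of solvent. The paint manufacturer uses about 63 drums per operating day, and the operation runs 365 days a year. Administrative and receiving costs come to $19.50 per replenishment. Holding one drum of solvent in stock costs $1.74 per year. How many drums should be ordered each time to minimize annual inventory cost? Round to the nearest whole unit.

Q* ≈ 718 drums

Annual demand D = 63 × 365 = 22,995.
EOQ = √(2DS / H) = √(2 × 22,995 × 19.5 / 1.74).
= √(896,805 / 1.74) = √515,405.1724 ≈ 717.917.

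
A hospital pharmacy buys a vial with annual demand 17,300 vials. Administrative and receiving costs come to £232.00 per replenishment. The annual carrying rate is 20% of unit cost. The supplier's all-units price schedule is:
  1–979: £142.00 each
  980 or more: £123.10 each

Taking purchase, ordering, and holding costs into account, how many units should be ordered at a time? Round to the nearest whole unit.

Q* ≈ 980 vials

Holding cost per unit per year at price C is H = 0.20·C.
Evaluate total cost at each tier's feasible EOQ or, if the EOQ is below the tier, at the tier's minimum quantity.
EOQ at £142.00 = 531.6 (feasible in tier 1): TC = 17,300×£142.00 + (17,300/531.6)×232 + (531.6/2)×0.20×£142.00 = £2,471,698.76.
EOQ at £123.10 = 571.0 < 980, so use break Q=980: TC = 17,300×£123.10 + (17,300/980.0)×232 + (980.0/2)×0.20×£123.10 = £2,145,789.31.
Lowest total cost is £2,145,789.31 at Q = 980.0.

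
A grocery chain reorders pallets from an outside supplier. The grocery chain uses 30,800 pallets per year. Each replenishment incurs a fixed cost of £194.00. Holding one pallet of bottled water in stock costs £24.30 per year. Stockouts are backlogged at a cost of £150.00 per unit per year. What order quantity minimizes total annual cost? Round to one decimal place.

Q* ≈ 755.9 pallets

With planned backorders, Q* = √(2DS/H) · √((H+B)/B).
√(2DS/H) = √(2 × 30,800 × 194 / 24.3) = 701.275.
√((H+B)/B) = √((24.3+150)/150) = 1.0780.
Q* ≈ 755.947.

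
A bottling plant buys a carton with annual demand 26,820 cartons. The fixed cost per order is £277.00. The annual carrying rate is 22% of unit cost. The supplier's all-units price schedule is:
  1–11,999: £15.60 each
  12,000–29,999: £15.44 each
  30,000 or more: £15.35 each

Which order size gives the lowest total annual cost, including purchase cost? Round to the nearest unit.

Holding cost per unit per year at price C is H = 0.22·C.
For each price level, check whether its EOQ is feasible; otherwise the best quantity at that price is the breakpoint.
EOQ at £15.60 = 2080.7 (feasible in tier 1): TC = 26,820×£15.60 + (26,820/2080.7)×277 + (2080.7/2)×0.22×£15.60 = £425,532.98.
EOQ at £15.44 = 2091.5 < 12000, so use break Q=12000: TC = 26,820×£15.44 + (26,820/12000.0)×277 + (12000.0/2)×0.22×£15.44 = £435,100.69.
EOQ at £15.35 = 2097.6 < 30000, so use break Q=30000: TC = 26,820×£15.35 + (26,820/30000.0)×277 + (30000.0/2)×0.22×£15.35 = £462,589.64.
Lowest total cost is £425,532.98 at Q = 2080.7.

Q* ≈ 2,081 cartons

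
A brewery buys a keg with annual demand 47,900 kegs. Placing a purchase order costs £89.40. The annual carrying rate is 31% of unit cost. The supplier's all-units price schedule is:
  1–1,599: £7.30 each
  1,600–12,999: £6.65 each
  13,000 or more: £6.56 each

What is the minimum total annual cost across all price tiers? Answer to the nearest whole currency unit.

Holding cost per unit per year at price C is H = 0.31·C.
Candidates are each tier's EOQ (if it falls in that tier) and each price-break quantity.
Tier 1 (£7.30): EOQ = 1945.4 exceeds tier's upper bound 1599, so this tier is dominated.
EOQ at £6.65 = 2038.3 (feasible in tier 2): TC = 47,900×£6.65 + (47,900/2038.3)×89.4 + (2038.3/2)×0.31×£6.65 = £322,736.88.
EOQ at £6.56 = 2052.2 < 13000, so use break Q=13000: TC = 47,900×£6.56 + (47,900/13000.0)×89.4 + (13000.0/2)×0.31×£6.56 = £327,771.80.
Lowest total cost among the candidates is at Q = 2038.3.

TC* ≈ £322,737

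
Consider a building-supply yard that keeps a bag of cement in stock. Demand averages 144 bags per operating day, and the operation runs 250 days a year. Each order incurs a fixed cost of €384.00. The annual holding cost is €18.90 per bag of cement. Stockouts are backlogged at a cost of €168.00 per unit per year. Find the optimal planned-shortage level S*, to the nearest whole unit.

Annual demand D = 144 × 250 = 36,000.
With planned backorders, Q* = √(2DS/H) · √((H+B)/B).
√(2DS/H) = √(2 × 36,000 × 384 / 18.9) = 1209.486.
√((H+B)/B) = √((18.9+168)/168) = 1.0548.
Q* ≈ 1275.707.
S* = Q* · H/(H+B) = 1275.707 × 18.9/186.9 ≈ 129.004.

S* ≈ 129 bags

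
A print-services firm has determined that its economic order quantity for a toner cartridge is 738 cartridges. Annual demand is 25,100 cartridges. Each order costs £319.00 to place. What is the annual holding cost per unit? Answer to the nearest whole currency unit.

H ≈ £29

Invert the EOQ relation Q*² = 2DS/H.
From Q* = √(2DS/H): H = 2DS / Q*² = 2 × 25,100 × 319 / 738² = 29.4023.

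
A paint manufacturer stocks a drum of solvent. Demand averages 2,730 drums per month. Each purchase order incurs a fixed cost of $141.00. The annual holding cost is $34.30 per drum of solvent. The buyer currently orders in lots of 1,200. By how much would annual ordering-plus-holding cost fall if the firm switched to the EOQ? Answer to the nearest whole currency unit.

Extra cost ≈ $6,628 per year

Annual demand D = 2,730 × 12 = 32,760.
EOQ = √(2DS/H) = √(2 × 32,760 × 141 / 34.3) ≈ 518.98.
Cost at Q* = (D/Q*)S + (Q*/2)H = √(2DSH) ≈ $17,800.97.
Cost at Q = 1,200: (32,760/1,200)×141 + (1,200/2)×34.3 = $3,849.30 + $20,580.00 = $24,429.30.
Excess = $24,429.30 − $17,800.97 = $6,628.33.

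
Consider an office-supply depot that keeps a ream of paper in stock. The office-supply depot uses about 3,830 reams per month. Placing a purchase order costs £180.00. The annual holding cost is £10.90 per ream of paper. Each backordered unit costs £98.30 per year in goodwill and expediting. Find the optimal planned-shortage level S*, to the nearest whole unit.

Annual demand D = 3,830 × 12 = 45,960.
With planned backorders, Q* = √(2DS/H) · √((H+B)/B).
√(2DS/H) = √(2 × 45,960 × 180 / 10.9) = 1232.049.
√((H+B)/B) = √((10.9+98.3)/98.3) = 1.0540.
Q* ≈ 1298.562.
S* = Q* · H/(H+B) = 1298.562 × 10.9/109.2 ≈ 129.618.

S* ≈ 130 reams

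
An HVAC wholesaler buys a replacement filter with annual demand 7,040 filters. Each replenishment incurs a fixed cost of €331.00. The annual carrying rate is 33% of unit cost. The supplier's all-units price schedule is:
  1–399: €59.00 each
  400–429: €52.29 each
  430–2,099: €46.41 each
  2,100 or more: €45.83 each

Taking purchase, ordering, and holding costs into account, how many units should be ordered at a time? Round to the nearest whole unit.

Holding cost per unit per year at price C is H = 0.33·C.
Candidates are each tier's EOQ (if it falls in that tier) and each price-break quantity.
Tier 1 (€59.00): EOQ = 489.3 exceeds tier's upper bound 399, so this tier is dominated.
Tier 2 (€52.29): EOQ = 519.7 exceeds tier's upper bound 429, so this tier is dominated.
EOQ at €46.41 = 551.6 (feasible in tier 3): TC = 7,040×€46.41 + (7,040/551.6)×331 + (551.6/2)×0.33×€46.41 = €335,174.87.
EOQ at €45.83 = 555.1 < 2100, so use break Q=2100: TC = 7,040×€45.83 + (7,040/2100.0)×331 + (2100.0/2)×0.33×€45.83 = €339,632.93.
Lowest total cost is €335,174.87 at Q = 551.6.

Q* ≈ 552 filters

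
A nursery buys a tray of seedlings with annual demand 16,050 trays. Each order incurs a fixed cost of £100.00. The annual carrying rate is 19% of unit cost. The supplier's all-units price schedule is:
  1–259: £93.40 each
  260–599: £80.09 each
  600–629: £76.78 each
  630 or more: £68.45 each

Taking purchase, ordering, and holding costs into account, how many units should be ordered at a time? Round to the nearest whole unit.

Q* ≈ 630 trays

Holding cost per unit per year at price C is H = 0.19·C.
Candidates are each tier's EOQ (if it falls in that tier) and each price-break quantity.
Tier 1 (£93.40): EOQ = 425.3 exceeds tier's upper bound 259, so this tier is dominated.
EOQ at £80.09 = 459.3 (feasible in tier 2): TC = 16,050×£80.09 + (16,050/459.3)×100 + (459.3/2)×0.19×£80.09 = £1,292,433.56.
EOQ at £76.78 = 469.1 < 600, so use break Q=600: TC = 16,050×£76.78 + (16,050/600.0)×100 + (600.0/2)×0.19×£76.78 = £1,239,370.46.
EOQ at £68.45 = 496.8 < 630, so use break Q=630: TC = 16,050×£68.45 + (16,050/630.0)×100 + (630.0/2)×0.19×£68.45 = £1,105,266.85.
Lowest total cost is £1,105,266.85 at Q = 630.0.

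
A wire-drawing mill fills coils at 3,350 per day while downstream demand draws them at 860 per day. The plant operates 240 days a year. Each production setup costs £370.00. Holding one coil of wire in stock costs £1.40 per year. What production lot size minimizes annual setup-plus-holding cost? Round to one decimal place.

Q* ≈ 12,115.2 coils

Annual demand D = 860 × 240 = 206,400.
Production build-up factor (1 − d/p) = 1 − 860/3,350 = 0.7433.
Q* = √(2DS / (H(1 − d/p))) = √(2 × 206,400 × 370 / (1.4 × 0.7433)).
= √(152,736,000 / 1.0406) ≈ 12115.167.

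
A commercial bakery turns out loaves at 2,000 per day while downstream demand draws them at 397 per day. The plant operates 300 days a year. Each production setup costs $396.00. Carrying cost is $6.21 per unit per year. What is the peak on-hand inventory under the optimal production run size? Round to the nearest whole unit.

Annual demand D = 397 × 300 = 119,100.
Production build-up factor (1 − d/p) = 1 − 397/2,000 = 0.8015.
Q* = √(2DS / (H(1 − d/p))) = √(2 × 119,100 × 396 / (6.21 × 0.8015)).
= √(94,327,200 / 4.9773) ≈ 4353.323.
Maximum inventory = Q*(1 − d/p) = 4353.323 × 0.8015 ≈ 3489.189.

I_max ≈ 3,489 loaves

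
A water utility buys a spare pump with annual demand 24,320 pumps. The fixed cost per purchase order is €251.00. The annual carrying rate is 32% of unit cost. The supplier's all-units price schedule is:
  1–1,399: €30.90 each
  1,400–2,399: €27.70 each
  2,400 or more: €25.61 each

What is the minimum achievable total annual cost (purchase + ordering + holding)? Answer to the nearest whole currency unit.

Holding cost per unit per year at price C is H = 0.32·C.
Evaluate total cost at each tier's feasible EOQ or, if the EOQ is below the tier, at the tier's minimum quantity.
EOQ at €30.90 = 1111.2 (feasible in tier 1): TC = 24,320×€30.90 + (24,320/1111.2)×251 + (1111.2/2)×0.32×€30.90 = €762,475.22.
EOQ at €27.70 = 1173.6 < 1400, so use break Q=1400: TC = 24,320×€27.70 + (24,320/1400.0)×251 + (1400.0/2)×0.32×€27.70 = €684,229.03.
EOQ at €25.61 = 1220.5 < 2400, so use break Q=2400: TC = 24,320×€25.61 + (24,320/2400.0)×251 + (2400.0/2)×0.32×€25.61 = €635,212.91.
Lowest total cost among the candidates is at Q = 2400.0.

TC* ≈ €635,213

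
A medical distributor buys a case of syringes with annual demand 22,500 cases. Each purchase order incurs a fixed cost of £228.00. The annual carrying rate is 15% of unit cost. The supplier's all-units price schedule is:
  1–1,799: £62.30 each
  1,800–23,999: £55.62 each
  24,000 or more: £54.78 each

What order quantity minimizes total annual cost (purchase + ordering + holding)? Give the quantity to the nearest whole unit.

Holding cost per unit per year at price C is H = 0.15·C.
Evaluate total cost at each tier's feasible EOQ or, if the EOQ is below the tier, at the tier's minimum quantity.
EOQ at £62.30 = 1047.8 (feasible in tier 1): TC = 22,500×£62.30 + (22,500/1047.8)×228 + (1047.8/2)×0.15×£62.30 = £1,411,541.82.
EOQ at £55.62 = 1109.0 < 1800, so use break Q=1800: TC = 22,500×£55.62 + (22,500/1800.0)×228 + (1800.0/2)×0.15×£55.62 = £1,261,808.70.
EOQ at £54.78 = 1117.4 < 24000, so use break Q=24000: TC = 22,500×£54.78 + (22,500/24000.0)×228 + (24000.0/2)×0.15×£54.78 = £1,331,367.75.
Lowest total cost is £1,261,808.70 at Q = 1800.0.

Q* ≈ 1,800 cases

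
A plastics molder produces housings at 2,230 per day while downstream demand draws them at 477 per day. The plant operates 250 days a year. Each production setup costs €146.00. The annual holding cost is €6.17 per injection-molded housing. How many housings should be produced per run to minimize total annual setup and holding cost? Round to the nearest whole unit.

Q* ≈ 2,679 housings

Annual demand D = 477 × 250 = 119,250.
Production build-up factor (1 − d/p) = 1 − 477/2,230 = 0.7861.
Q* = √(2DS / (H(1 − d/p))) = √(2 × 119,250 × 146 / (6.17 × 0.7861)).
= √(34,821,000 / 4.8502) ≈ 2679.412.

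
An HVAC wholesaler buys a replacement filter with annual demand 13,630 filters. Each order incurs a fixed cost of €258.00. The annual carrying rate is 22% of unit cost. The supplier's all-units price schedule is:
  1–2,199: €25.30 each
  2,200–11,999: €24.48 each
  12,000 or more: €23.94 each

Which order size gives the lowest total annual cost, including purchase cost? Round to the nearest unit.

Holding cost per unit per year at price C is H = 0.22·C.
Evaluate total cost at each tier's feasible EOQ or, if the EOQ is below the tier, at the tier's minimum quantity.
EOQ at €25.30 = 1124.1 (feasible in tier 1): TC = 13,630×€25.30 + (13,630/1124.1)×258 + (1124.1/2)×0.22×€25.30 = €351,095.69.
EOQ at €24.48 = 1142.8 < 2200, so use break Q=2200: TC = 13,630×€24.48 + (13,630/2200.0)×258 + (2200.0/2)×0.22×€24.48 = €341,184.99.
EOQ at €23.94 = 1155.6 < 12000, so use break Q=12000: TC = 13,630×€23.94 + (13,630/12000.0)×258 + (12000.0/2)×0.22×€23.94 = €358,196.04.
Lowest total cost is €341,184.99 at Q = 2200.0.

Q* ≈ 2,200 filters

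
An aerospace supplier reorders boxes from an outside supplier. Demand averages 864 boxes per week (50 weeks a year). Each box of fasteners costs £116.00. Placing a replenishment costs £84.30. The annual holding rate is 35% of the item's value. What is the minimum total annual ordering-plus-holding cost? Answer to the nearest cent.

Annual demand D = 864 × 50 = 43,200.
Holding cost H = 0.35 × £116.00 = £40.6000 per unit per year.
EOQ = √(2DS/H) = √(2 × 43,200 × 84.3 / 40.6) ≈ 423.55.
At the optimum the two cost components are equal, so total cost = 2·(Q*/2)H = Q*·H.
Minimum total = √(2DSH) = √(2 × 43,200 × 84.3 × 40.6) ≈ 17196.247.

TC* ≈ £17,196.25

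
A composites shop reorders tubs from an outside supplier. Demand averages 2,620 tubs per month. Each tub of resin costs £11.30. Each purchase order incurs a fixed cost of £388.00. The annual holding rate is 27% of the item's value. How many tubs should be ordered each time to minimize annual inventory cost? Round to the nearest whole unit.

Annual demand D = 2,620 × 12 = 31,440.
Holding cost H = 0.27 × £11.30 = £3.0510 per unit per year.
EOQ = √(2DS / H) = √(2 × 31,440 × 388 / 3.051).
= √(24,397,440 / 3.051) = √7,996,538.8397 ≈ 2827.815.

Q* ≈ 2,828 tubs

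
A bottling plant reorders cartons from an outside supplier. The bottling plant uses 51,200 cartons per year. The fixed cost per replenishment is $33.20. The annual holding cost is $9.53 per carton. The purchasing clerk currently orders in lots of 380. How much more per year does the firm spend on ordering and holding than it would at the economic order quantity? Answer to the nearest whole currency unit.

EOQ = √(2DS/H) = √(2 × 51,200 × 33.2 / 9.53) ≈ 597.27.
Cost at Q* = (D/Q*)S + (Q*/2)H = √(2DSH) ≈ $5,692.01.
Cost at Q = 380: (51,200/380)×33.2 + (380/2)×9.53 = $4,473.26 + $1,810.70 = $6,283.96.
Excess = $6,283.96 − $5,692.01 = $591.96.

Extra cost ≈ $592 per year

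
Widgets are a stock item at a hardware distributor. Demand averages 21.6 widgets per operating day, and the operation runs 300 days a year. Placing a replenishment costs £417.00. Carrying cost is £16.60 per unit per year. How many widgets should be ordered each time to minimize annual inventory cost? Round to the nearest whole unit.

Q* ≈ 571 widgets

Annual demand D = 21.6 × 300 = 6,480.
EOQ = √(2DS / H) = √(2 × 6,480 × 417 / 16.6).
= √(5,404,320 / 16.6) = √325,561.4458 ≈ 570.580.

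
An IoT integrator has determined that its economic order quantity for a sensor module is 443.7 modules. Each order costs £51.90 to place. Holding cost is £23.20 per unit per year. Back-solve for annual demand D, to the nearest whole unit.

D ≈ 44,002 modules per year

The basic EOQ model gives Q* = √(2DS/H); rearrange for the unknown.
From Q* = √(2DS/H): D = Q*²H / (2S) = 443.7² × 23.2 / (2 × 51.9) = 44001.703.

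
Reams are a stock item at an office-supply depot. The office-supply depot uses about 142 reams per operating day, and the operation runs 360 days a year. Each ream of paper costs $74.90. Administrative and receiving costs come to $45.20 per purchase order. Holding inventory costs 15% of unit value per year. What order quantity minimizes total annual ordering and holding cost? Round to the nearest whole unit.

Annual demand D = 142 × 360 = 51,120.
Holding cost H = 0.15 × $74.90 = $11.2350 per unit per year.
EOQ = √(2DS / H) = √(2 × 51,120 × 45.2 / 11.235).
= √(4,621,248 / 11.235) = √411,326.0347 ≈ 641.347.

Q* ≈ 641 reams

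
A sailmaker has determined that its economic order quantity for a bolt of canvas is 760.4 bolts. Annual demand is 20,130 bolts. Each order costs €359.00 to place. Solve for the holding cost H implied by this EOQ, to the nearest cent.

H ≈ €25.00

The basic EOQ model gives Q* = √(2DS/H); rearrange for the unknown.
From Q* = √(2DS/H): H = 2DS / Q*² = 2 × 20,130 × 359 / 760.4² = 24.9968.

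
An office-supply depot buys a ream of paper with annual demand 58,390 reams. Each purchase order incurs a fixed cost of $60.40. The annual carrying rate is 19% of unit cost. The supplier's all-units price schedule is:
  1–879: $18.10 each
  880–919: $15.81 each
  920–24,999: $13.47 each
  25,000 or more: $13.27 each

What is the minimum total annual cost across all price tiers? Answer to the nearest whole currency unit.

TC* ≈ $790,762

Holding cost per unit per year at price C is H = 0.19·C.
For each price level, check whether its EOQ is feasible; otherwise the best quantity at that price is the breakpoint.
Tier 1 ($18.10): EOQ = 1432.1 exceeds tier's upper bound 879, so this tier is dominated.
Tier 2 ($15.81): EOQ = 1532.4 exceeds tier's upper bound 919, so this tier is dominated.
EOQ at $13.47 = 1660.1 (feasible in tier 3): TC = 58,390×$13.47 + (58,390/1660.1)×60.4 + (1660.1/2)×0.19×$13.47 = $790,762.07.
EOQ at $13.27 = 1672.6 < 25000, so use break Q=25000: TC = 58,390×$13.27 + (58,390/25000.0)×60.4 + (25000.0/2)×0.19×$13.27 = $806,492.62.
Lowest total cost among the candidates is at Q = 1660.1.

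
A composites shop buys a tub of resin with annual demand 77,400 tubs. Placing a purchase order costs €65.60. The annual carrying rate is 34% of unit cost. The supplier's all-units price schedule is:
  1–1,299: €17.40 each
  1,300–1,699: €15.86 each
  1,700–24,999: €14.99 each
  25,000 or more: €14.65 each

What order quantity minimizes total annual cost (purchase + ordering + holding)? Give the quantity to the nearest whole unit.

Q* ≈ 1,700 tubs

Holding cost per unit per year at price C is H = 0.34·C.
For each price level, check whether its EOQ is feasible; otherwise the best quantity at that price is the breakpoint.
Tier 1 (€17.40): EOQ = 1310.2 exceeds tier's upper bound 1299, so this tier is dominated.
EOQ at €15.86 = 1372.3 (feasible in tier 2): TC = 77,400×€15.86 + (77,400/1372.3)×65.6 + (1372.3/2)×0.34×€15.86 = €1,234,963.94.
EOQ at €14.99 = 1411.6 < 1700, so use break Q=1700: TC = 77,400×€14.99 + (77,400/1700.0)×65.6 + (1700.0/2)×0.34×€14.99 = €1,167,544.84.
EOQ at €14.65 = 1427.8 < 25000, so use break Q=25000: TC = 77,400×€14.65 + (77,400/25000.0)×65.6 + (25000.0/2)×0.34×€14.65 = €1,196,375.60.
Lowest total cost is €1,167,544.84 at Q = 1700.0.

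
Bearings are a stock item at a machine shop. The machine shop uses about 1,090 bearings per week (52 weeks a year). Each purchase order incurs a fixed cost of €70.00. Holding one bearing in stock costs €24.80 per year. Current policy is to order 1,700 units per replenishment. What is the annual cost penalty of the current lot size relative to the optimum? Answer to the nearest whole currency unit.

Annual demand D = 1,090 × 52 = 56,680.
EOQ = √(2DS/H) = √(2 × 56,680 × 70 / 24.8) ≈ 565.66.
Cost at Q* = (D/Q*)S + (Q*/2)H = √(2DSH) ≈ €14,028.29.
Cost at Q = 1,700: (56,680/1,700)×70 + (1,700/2)×24.8 = €2,333.88 + €21,080.00 = €23,413.88.
Excess = €23,413.88 − €14,028.29 = €9,385.59.

Extra cost ≈ €9,386 per year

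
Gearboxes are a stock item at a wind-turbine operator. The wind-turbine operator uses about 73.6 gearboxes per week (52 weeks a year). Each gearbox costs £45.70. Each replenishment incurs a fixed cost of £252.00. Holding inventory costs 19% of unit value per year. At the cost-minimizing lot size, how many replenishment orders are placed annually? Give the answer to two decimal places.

Annual demand D = 73.6 × 52 = 3,827.2.
Holding cost H = 0.19 × £45.70 = £8.6830 per unit per year.
The optimal lot size = √(2DS/H) = √(2 × 3,827.2 × 252 / 8.683) ≈ 471.33.
Orders per year = D / Q* = 3,827.2 / 471.33 ≈ 8.120.

N ≈ 8.12 orders per year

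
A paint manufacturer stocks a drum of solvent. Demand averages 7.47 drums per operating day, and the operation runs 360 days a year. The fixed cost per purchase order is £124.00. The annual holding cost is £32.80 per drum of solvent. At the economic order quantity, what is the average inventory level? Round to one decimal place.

Annual demand D = 7.47 × 360 = 2,689.2.
Q* = √(2DS/H) = √(2 × 2,689.2 × 124 / 32.8) ≈ 142.59.
Average inventory = Q*/2 ≈ 142.59 / 2 = 71.297.

Average inventory ≈ 71.3 drums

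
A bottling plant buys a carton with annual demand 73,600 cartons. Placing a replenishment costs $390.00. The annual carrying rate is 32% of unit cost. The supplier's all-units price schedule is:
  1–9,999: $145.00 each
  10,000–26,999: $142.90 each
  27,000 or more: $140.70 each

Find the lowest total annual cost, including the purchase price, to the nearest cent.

TC* ≈ $10,723,611.35

Holding cost per unit per year at price C is H = 0.32·C.
Evaluate total cost at each tier's feasible EOQ or, if the EOQ is below the tier, at the tier's minimum quantity.
EOQ at $145.00 = 1112.3 (feasible in tier 1): TC = 73,600×$145.00 + (73,600/1112.3)×390 + (1112.3/2)×0.32×$145.00 = $10,723,611.35.
EOQ at $142.90 = 1120.5 < 10000, so use break Q=10000: TC = 73,600×$142.90 + (73,600/10000.0)×390 + (10000.0/2)×0.32×$142.90 = $10,748,950.40.
EOQ at $140.70 = 1129.2 < 27000, so use break Q=27000: TC = 73,600×$140.70 + (73,600/27000.0)×390 + (27000.0/2)×0.32×$140.70 = $10,964,407.11.
Lowest total cost among the candidates is at Q = 1112.3.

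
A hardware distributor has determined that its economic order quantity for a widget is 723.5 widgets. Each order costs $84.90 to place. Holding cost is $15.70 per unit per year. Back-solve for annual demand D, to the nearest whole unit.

Invert the EOQ relation Q*² = 2DS/H.
From Q* = √(2DS/H): D = Q*²H / (2S) = 723.5² × 15.7 / (2 × 84.9) = 48399.295.

D ≈ 48,399 widgets per year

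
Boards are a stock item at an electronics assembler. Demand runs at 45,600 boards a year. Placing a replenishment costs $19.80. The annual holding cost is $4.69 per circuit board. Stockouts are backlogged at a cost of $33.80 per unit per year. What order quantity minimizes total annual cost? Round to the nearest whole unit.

With planned backorders, Q* = √(2DS/H) · √((H+B)/B).
√(2DS/H) = √(2 × 45,600 × 19.8 / 4.69) = 620.503.
√((H+B)/B) = √((4.69+33.8)/33.8) = 1.0671.
Q* ≈ 662.154.

Q* ≈ 662 boards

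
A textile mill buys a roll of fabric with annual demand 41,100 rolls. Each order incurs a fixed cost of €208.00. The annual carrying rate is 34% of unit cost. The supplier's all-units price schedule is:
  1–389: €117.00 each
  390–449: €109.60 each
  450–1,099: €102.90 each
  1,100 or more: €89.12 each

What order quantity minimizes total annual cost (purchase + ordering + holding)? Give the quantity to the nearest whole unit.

Q* ≈ 1,100 rolls

Holding cost per unit per year at price C is H = 0.34·C.
Evaluate total cost at each tier's feasible EOQ or, if the EOQ is below the tier, at the tier's minimum quantity.
Tier 1 (€117.00): EOQ = 655.6 exceeds tier's upper bound 389, so this tier is dominated.
Tier 2 (€109.60): EOQ = 677.4 exceeds tier's upper bound 449, so this tier is dominated.
EOQ at €102.90 = 699.1 (feasible in tier 3): TC = 41,100×€102.90 + (41,100/699.1)×208 + (699.1/2)×0.34×€102.90 = €4,253,647.65.
EOQ at €89.12 = 751.2 < 1100, so use break Q=1100: TC = 41,100×€89.12 + (41,100/1100.0)×208 + (1100.0/2)×0.34×€89.12 = €3,687,269.08.
Lowest total cost is €3,687,269.08 at Q = 1100.0.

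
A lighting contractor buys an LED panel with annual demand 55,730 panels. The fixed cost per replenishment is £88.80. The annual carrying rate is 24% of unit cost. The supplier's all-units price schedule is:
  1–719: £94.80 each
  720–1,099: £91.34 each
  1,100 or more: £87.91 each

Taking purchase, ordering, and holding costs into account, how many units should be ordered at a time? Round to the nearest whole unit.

Q* ≈ 1,100 panels

Holding cost per unit per year at price C is H = 0.24·C.
For each price level, check whether its EOQ is feasible; otherwise the best quantity at that price is the breakpoint.
EOQ at £94.80 = 659.6 (feasible in tier 1): TC = 55,730×£94.80 + (55,730/659.6)×88.8 + (659.6/2)×0.24×£94.80 = £5,298,210.37.
EOQ at £91.34 = 671.9 < 720, so use break Q=720: TC = 55,730×£91.34 + (55,730/720.0)×88.8 + (720.0/2)×0.24×£91.34 = £5,105,143.34.
EOQ at £87.91 = 684.9 < 1100, so use break Q=1100: TC = 55,730×£87.91 + (55,730/1100.0)×88.8 + (1100.0/2)×0.24×£87.91 = £4,915,327.35.
Lowest total cost is £4,915,327.35 at Q = 1100.0.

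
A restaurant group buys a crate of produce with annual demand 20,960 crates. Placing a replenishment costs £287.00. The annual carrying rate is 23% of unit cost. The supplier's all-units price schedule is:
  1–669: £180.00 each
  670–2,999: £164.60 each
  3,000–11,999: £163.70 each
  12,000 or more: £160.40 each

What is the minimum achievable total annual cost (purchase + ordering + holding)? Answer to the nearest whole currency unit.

TC* ≈ £3,471,677

Holding cost per unit per year at price C is H = 0.23·C.
Candidates are each tier's EOQ (if it falls in that tier) and each price-break quantity.
EOQ at £180.00 = 539.1 (feasible in tier 1): TC = 20,960×£180.00 + (20,960/539.1)×287 + (539.1/2)×0.23×£180.00 = £3,795,117.82.
EOQ at £164.60 = 563.7 < 670, so use break Q=670: TC = 20,960×£164.60 + (20,960/670.0)×287 + (670.0/2)×0.23×£164.60 = £3,471,676.82.
EOQ at £163.70 = 565.3 < 3000, so use break Q=3000: TC = 20,960×£163.70 + (20,960/3000.0)×287 + (3000.0/2)×0.23×£163.70 = £3,489,633.67.
EOQ at £160.40 = 571.1 < 12000, so use break Q=12000: TC = 20,960×£160.40 + (20,960/12000.0)×287 + (12000.0/2)×0.23×£160.40 = £3,583,837.29.
Lowest total cost among the candidates is at Q = 670.0.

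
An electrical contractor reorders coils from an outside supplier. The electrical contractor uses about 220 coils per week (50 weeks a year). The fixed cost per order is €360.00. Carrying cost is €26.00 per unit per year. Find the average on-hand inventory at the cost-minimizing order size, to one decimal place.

Average inventory ≈ 276.0 coils

Annual demand D = 220 × 50 = 11,000.
The optimal lot size = √(2DS/H) = √(2 × 11,000 × 360 / 26) ≈ 551.92.
Average inventory = Q*/2 ≈ 551.92 / 2 = 275.960.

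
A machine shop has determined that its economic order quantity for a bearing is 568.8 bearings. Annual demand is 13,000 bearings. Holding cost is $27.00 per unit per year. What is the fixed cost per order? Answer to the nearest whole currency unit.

The basic EOQ model gives Q* = √(2DS/H); rearrange for the unknown.
From Q* = √(2DS/H): S = Q*²H / (2D) = 568.8² × 27 / (2 × 13,000) = 335.9770.

S ≈ $336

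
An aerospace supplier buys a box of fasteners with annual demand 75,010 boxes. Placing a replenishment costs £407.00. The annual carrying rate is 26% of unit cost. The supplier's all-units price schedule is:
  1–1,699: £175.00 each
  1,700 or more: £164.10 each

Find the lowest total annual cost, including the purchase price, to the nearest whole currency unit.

Holding cost per unit per year at price C is H = 0.26·C.
Candidates are each tier's EOQ (if it falls in that tier) and each price-break quantity.
EOQ at £175.00 = 1158.4 (feasible in tier 1): TC = 75,010×£175.00 + (75,010/1158.4)×407 + (1158.4/2)×0.26×£175.00 = £13,179,458.11.
EOQ at £164.10 = 1196.3 < 1700, so use break Q=1700: TC = 75,010×£164.10 + (75,010/1700.0)×407 + (1700.0/2)×0.26×£164.10 = £12,363,365.38.
Lowest total cost among the candidates is at Q = 1700.0.

TC* ≈ £12,363,365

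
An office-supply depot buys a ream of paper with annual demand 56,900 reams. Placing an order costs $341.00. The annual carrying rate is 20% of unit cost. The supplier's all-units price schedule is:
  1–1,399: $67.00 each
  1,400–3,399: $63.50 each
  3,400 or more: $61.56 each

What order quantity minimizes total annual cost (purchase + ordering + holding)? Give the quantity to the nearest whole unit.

Q* ≈ 3,400 reams

Holding cost per unit per year at price C is H = 0.20·C.
Candidates are each tier's EOQ (if it falls in that tier) and each price-break quantity.
Tier 1 ($67.00): EOQ = 1701.8 exceeds tier's upper bound 1399, so this tier is dominated.
EOQ at $63.50 = 1748.0 (feasible in tier 2): TC = 56,900×$63.50 + (56,900/1748.0)×341 + (1748.0/2)×0.20×$63.50 = $3,635,349.86.
EOQ at $61.56 = 1775.4 < 3400, so use break Q=3400: TC = 56,900×$61.56 + (56,900/3400.0)×341 + (3400.0/2)×0.20×$61.56 = $3,529,401.14.
Lowest total cost is $3,529,401.14 at Q = 3400.0.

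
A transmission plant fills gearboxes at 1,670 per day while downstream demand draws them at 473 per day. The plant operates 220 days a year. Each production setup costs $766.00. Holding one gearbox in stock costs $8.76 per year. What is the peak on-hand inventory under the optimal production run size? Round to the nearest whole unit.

Annual demand D = 473 × 220 = 104,060.
Production build-up factor (1 − d/p) = 1 − 473/1,670 = 0.7168.
Q* = √(2DS / (H(1 − d/p))) = √(2 × 104,060 × 766 / (8.76 × 0.7168)).
= √(159,419,920 / 6.2789) ≈ 5038.838.
Maximum inventory = Q*(1 − d/p) = 5038.838 × 0.7168 ≈ 3611.670.

I_max ≈ 3,612 gearboxes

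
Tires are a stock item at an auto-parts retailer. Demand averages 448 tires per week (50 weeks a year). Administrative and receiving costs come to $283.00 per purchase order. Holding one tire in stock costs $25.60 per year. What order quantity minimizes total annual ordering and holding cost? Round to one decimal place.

Q* ≈ 703.7 tires

Annual demand D = 448 × 50 = 22,400.
EOQ = √(2DS / H) = √(2 × 22,400 × 283 / 25.6).
= √(12,678,400 / 25.6) = √495,250 ≈ 703.740.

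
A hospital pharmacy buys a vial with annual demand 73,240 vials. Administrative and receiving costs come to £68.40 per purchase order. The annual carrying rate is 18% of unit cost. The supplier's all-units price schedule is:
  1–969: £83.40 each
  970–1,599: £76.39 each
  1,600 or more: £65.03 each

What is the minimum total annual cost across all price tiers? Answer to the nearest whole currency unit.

TC* ≈ £4,775,293

Holding cost per unit per year at price C is H = 0.18·C.
For each price level, check whether its EOQ is feasible; otherwise the best quantity at that price is the breakpoint.
EOQ at £83.40 = 817.0 (feasible in tier 1): TC = 73,240×£83.40 + (73,240/817.0)×68.4 + (817.0/2)×0.18×£83.40 = £6,120,480.12.
EOQ at £76.39 = 853.6 < 970, so use break Q=970: TC = 73,240×£76.39 + (73,240/970.0)×68.4 + (970.0/2)×0.18×£76.39 = £5,606,637.00.
EOQ at £65.03 = 925.2 < 1600, so use break Q=1600: TC = 73,240×£65.03 + (73,240/1600.0)×68.4 + (1600.0/2)×0.18×£65.03 = £4,775,292.53.
Lowest total cost among the candidates is at Q = 1600.0.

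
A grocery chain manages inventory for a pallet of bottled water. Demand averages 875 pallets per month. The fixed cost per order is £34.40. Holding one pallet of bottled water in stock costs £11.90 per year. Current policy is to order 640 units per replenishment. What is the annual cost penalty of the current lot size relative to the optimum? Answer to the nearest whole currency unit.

Annual demand D = 875 × 12 = 10,500.
EOQ = √(2DS/H) = √(2 × 10,500 × 34.4 / 11.9) ≈ 246.39.
Cost at Q* = (D/Q*)S + (Q*/2)H = √(2DSH) ≈ £2,931.99.
Cost at Q = 640: (10,500/640)×34.4 + (640/2)×11.9 = £564.38 + £3,808.00 = £4,372.38.
Excess = £4,372.38 − £2,931.99 = £1,440.39.

Extra cost ≈ £1,440 per year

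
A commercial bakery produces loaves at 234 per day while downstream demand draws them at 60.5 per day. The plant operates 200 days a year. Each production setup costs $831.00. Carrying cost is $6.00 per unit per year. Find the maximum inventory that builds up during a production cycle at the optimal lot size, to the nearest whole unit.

I_max ≈ 1,576 loaves

Annual demand D = 60.5 × 200 = 12,100.
Production build-up factor (1 − d/p) = 1 − 60.5/234 = 0.7415.
Q* = √(2DS / (H(1 − d/p))) = √(2 × 12,100 × 831 / (6 × 0.7415)).
= √(20,110,200 / 4.4487) ≈ 2126.135.
Maximum inventory = Q*(1 − d/p) = 2126.135 × 0.7415 ≈ 1576.429.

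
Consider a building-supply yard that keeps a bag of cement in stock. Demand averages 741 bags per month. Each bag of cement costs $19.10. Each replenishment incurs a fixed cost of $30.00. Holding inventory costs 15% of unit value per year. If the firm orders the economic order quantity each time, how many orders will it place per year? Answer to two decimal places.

Annual demand D = 741 × 12 = 8,892.
Holding cost H = 0.15 × $19.10 = $2.8650 per unit per year.
The optimal lot size = √(2DS/H) = √(2 × 8,892 × 30 / 2.865) ≈ 431.53.
Orders per year = D / Q* = 8,892 / 431.53 ≈ 20.606.

N ≈ 20.61 orders per year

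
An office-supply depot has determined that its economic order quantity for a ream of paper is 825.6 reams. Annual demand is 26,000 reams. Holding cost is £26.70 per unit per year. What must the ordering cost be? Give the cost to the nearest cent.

S ≈ £349.98

The basic EOQ model gives Q* = √(2DS/H); rearrange for the unknown.
From Q* = √(2DS/H): S = Q*²H / (2D) = 825.6² × 26.7 / (2 × 26,000) = 349.9833.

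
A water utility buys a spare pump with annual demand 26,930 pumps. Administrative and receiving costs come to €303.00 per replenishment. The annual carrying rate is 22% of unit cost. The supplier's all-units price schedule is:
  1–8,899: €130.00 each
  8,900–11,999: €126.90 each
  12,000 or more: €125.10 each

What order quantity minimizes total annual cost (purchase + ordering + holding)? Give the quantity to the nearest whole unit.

Holding cost per unit per year at price C is H = 0.22·C.
Candidates are each tier's EOQ (if it falls in that tier) and each price-break quantity.
EOQ at €130.00 = 755.4 (feasible in tier 1): TC = 26,930×€130.00 + (26,930/755.4)×303 + (755.4/2)×0.22×€130.00 = €3,522,504.17.
EOQ at €126.90 = 764.6 < 8900, so use break Q=8900: TC = 26,930×€126.90 + (26,930/8900.0)×303 + (8900.0/2)×0.22×€126.90 = €3,542,568.93.
EOQ at €125.10 = 770.0 < 12000, so use break Q=12000: TC = 26,930×€125.10 + (26,930/12000.0)×303 + (12000.0/2)×0.22×€125.10 = €3,534,754.98.
Lowest total cost is €3,522,504.17 at Q = 755.4.

Q* ≈ 755 pumps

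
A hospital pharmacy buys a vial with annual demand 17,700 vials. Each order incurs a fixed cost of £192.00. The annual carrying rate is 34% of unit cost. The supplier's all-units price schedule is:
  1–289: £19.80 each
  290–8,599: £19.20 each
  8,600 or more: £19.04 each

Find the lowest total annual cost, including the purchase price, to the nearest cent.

Holding cost per unit per year at price C is H = 0.34·C.
For each price level, check whether its EOQ is feasible; otherwise the best quantity at that price is the breakpoint.
Tier 1 (£19.80): EOQ = 1004.8 exceeds tier's upper bound 289, so this tier is dominated.
EOQ at £19.20 = 1020.4 (feasible in tier 2): TC = 17,700×£19.20 + (17,700/1020.4)×192 + (1020.4/2)×0.34×£19.20 = £346,501.04.
EOQ at £19.04 = 1024.7 < 8600, so use break Q=8600: TC = 17,700×£19.04 + (17,700/8600.0)×192 + (8600.0/2)×0.34×£19.04 = £365,239.64.
Lowest total cost among the candidates is at Q = 1020.4.

TC* ≈ £346,501.04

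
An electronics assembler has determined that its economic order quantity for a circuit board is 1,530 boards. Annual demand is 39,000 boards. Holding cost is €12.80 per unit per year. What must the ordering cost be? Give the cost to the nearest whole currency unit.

S ≈ €384

The basic EOQ model gives Q* = √(2DS/H); rearrange for the unknown.
From Q* = √(2DS/H): S = Q*²H / (2D) = 1,530² × 12.8 / (2 × 39,000) = 384.1477.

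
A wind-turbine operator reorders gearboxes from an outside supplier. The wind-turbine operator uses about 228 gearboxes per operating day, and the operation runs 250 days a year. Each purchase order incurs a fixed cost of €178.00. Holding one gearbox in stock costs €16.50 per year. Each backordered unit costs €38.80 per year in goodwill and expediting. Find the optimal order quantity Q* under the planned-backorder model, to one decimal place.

Annual demand D = 228 × 250 = 57,000.
With planned backorders, Q* = √(2DS/H) · √((H+B)/B).
√(2DS/H) = √(2 × 57,000 × 178 / 16.5) = 1108.972.
√((H+B)/B) = √((16.5+38.8)/38.8) = 1.1938.
Q* ≈ 1323.937.

Q* ≈ 1,323.9 gearboxes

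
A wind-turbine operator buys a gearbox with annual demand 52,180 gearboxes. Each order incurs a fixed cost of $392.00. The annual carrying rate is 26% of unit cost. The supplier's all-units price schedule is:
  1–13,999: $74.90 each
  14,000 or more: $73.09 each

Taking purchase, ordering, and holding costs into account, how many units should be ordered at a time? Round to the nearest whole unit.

Holding cost per unit per year at price C is H = 0.26·C.
Evaluate total cost at each tier's feasible EOQ or, if the EOQ is below the tier, at the tier's minimum quantity.
EOQ at $74.90 = 1449.4 (feasible in tier 1): TC = 52,180×$74.90 + (52,180/1449.4)×392 + (1449.4/2)×0.26×$74.90 = $3,936,507.24.
EOQ at $73.09 = 1467.2 < 14000, so use break Q=14000: TC = 52,180×$73.09 + (52,180/14000.0)×392 + (14000.0/2)×0.26×$73.09 = $3,948,321.04.
Lowest total cost is $3,936,507.24 at Q = 1449.4.

Q* ≈ 1,449 gearboxes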